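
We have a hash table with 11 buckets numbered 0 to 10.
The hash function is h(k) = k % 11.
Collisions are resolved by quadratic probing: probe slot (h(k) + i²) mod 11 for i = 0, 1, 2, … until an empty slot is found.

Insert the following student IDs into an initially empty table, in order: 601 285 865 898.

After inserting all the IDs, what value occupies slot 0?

601 hashes to 7; slot 7 is free → place at 7.
285 hashes to 10; slot 10 is free → place at 10.
865 hashes to 7; 7 taken → place at 8.
898 hashes to 7; 7,8 taken → place at 0.
Table: [898, ., ., ., ., ., ., 601, 865, ., 285]

898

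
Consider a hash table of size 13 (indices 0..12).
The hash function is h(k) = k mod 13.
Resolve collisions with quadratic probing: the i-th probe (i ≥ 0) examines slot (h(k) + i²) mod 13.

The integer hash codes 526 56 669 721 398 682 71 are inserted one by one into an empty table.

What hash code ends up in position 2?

682

526 hashes to 6; slot 6 is free -> place at 6.
56 hashes to 4; slot 4 is free -> place at 4.
669 hashes to 6; 6 taken -> place at 7.
721 hashes to 6; 6,7 taken -> place at 10.
398 hashes to 8; slot 8 is free -> place at 8.
682 hashes to 6; 6,7,10 taken -> place at 2.
71 hashes to 6; 6,7,10,2 taken -> place at 9.
Table: [∅, ∅, 682, ∅, 56, ∅, 526, 669, 398, 71, 721, ∅, ∅]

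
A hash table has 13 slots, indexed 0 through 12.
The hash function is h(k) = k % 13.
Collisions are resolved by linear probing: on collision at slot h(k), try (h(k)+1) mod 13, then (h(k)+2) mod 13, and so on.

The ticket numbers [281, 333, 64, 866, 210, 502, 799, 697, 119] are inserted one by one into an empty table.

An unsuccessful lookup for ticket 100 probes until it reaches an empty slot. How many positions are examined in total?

6

281 hashes to 8; slot 8 is free -> place at 8.
333 hashes to 8; 8 taken -> place at 9.
64 hashes to 12; slot 12 is free -> place at 12.
866 hashes to 8; 8,9 taken -> place at 10.
210 hashes to 2; slot 2 is free -> place at 2.
502 hashes to 8; 8,9,10 taken -> place at 11.
799 hashes to 6; slot 6 is free -> place at 6.
697 hashes to 8; 8,9,10,11,12 taken -> place at 0.
119 hashes to 2; 2 taken -> place at 3.
Table: [697, _, 210, 119, _, _, 799, _, 281, 333, 866, 502, 64]
Lookup 100: h=9, probe 9,10,11,12,0,1 → slot 1 empty, not found.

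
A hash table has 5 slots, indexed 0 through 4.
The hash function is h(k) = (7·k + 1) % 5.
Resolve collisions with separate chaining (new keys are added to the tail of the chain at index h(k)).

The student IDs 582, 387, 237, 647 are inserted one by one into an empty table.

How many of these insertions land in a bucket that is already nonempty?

582 → bucket 0
387 → bucket 0 (collision)
237 → bucket 0 (collision)
647 → bucket 0 (collision)
Final buckets:
0: 582 -> 387 -> 237 -> 647
1: .
2: .
3: .
4: .

3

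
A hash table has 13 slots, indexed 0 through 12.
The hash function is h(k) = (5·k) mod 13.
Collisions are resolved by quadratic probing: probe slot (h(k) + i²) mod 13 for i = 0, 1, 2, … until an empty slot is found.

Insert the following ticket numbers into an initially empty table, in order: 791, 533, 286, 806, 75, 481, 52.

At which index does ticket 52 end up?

791 hashes to 3; slot 3 is free → place at 3.
533 hashes to 0; slot 0 is free → place at 0.
286 hashes to 0; 0 taken → place at 1.
806 hashes to 0; 0,1 taken → place at 4.
75 hashes to 11; slot 11 is free → place at 11.
481 hashes to 0; 0,1,4 taken → place at 9.
52 hashes to 0; 0,1,4,9,3 taken → place at 12.
Table: [533, 286, —, 791, 806, —, —, —, —, 481, —, 75, 52]

12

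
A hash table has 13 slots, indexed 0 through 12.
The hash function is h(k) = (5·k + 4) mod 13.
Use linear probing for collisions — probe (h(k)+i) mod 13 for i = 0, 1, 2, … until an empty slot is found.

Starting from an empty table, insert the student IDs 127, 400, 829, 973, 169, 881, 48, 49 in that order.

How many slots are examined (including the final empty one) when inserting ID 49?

7

127 hashes to 2; slot 2 is free -> place at 2.
400 hashes to 2; 2 taken -> place at 3.
829 hashes to 2; 2,3 taken -> place at 4.
973 hashes to 7; slot 7 is free -> place at 7.
169 hashes to 4; 4 taken -> place at 5.
881 hashes to 2; 2,3,4,5 taken -> place at 6.
48 hashes to 10; slot 10 is free -> place at 10.
49 hashes to 2; 2,3,4,5,6,7 taken -> place at 8.
Table: [∅, ∅, 127, 400, 829, 169, 881, 973, 49, ∅, 48, ∅, ∅]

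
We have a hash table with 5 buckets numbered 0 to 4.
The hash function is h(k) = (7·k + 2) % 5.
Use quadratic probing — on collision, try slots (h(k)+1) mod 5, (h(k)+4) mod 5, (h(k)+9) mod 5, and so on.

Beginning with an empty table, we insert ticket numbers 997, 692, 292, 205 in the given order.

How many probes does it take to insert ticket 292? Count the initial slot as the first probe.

Insert 997: h=1, slot 1 empty => index 1.
Insert 692: h=1, slot 1 occupied => index 2.
Insert 292: h=1, slots 1,2 occupied => index 0.
Insert 205: h=2, slot 2 occupied => index 3.
Table: [292, 997, 692, 205, —]

3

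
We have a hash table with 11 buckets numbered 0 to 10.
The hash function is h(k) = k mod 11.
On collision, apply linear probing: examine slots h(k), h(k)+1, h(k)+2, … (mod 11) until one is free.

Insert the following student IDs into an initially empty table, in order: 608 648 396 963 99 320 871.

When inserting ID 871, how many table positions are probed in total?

3

608 hashes to 3; slot 3 is free → place at 3.
648 hashes to 10; slot 10 is free → place at 10.
396 hashes to 0; slot 0 is free → place at 0.
963 hashes to 6; slot 6 is free → place at 6.
99 hashes to 0; 0 taken → place at 1.
320 hashes to 1; 1 taken → place at 2.
871 hashes to 2; 2,3 taken → place at 4.
Table: [396, 99, 320, 608, 871, ., 963, ., ., ., 648]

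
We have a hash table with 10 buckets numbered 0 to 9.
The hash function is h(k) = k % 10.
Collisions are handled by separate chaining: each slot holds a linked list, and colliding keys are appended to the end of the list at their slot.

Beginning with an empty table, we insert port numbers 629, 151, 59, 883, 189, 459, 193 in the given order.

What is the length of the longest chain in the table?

629 → bucket 9
151 → bucket 1
59 → bucket 9 (collision)
883 → bucket 3
189 → bucket 9 (collision)
459 → bucket 9 (collision)
193 → bucket 3 (collision)
Final buckets:
0: -
1: 151
2: -
3: 883 -> 193
4: -
5: -
6: -
7: -
8: -
9: 629 -> 59 -> 189 -> 459

4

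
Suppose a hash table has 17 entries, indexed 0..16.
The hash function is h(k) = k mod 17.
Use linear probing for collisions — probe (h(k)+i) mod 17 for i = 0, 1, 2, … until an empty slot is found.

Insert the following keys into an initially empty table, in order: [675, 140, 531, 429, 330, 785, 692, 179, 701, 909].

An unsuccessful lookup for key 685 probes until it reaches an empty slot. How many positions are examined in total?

7

Insert 675: h=12, slot 12 empty -> index 12.
Insert 140: h=4, slot 4 empty -> index 4.
Insert 531: h=4, slot 4 occupied -> index 5.
Insert 429: h=4, slots 4,5 occupied -> index 6.
Insert 330: h=7, slot 7 empty -> index 7.
Insert 785: h=3, slot 3 empty -> index 3.
Insert 692: h=12, slot 12 occupied -> index 13.
Insert 179: h=9, slot 9 empty -> index 9.
Insert 701: h=4, slots 4,5,6,7 occupied -> index 8.
Insert 909: h=8, slots 8,9 occupied -> index 10.
Table: [., ., ., 785, 140, 531, 429, 330, 701, 179, 909, ., 675, 692, ., ., .]
Lookup 685: h=5, probe 5,6,7,8,9,10,11 → slot 11 empty, not found.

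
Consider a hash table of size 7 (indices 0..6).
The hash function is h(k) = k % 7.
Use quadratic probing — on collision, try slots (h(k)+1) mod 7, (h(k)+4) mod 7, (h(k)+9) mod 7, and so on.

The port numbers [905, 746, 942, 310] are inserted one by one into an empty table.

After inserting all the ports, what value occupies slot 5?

942

905: h=2 => slot 2
746: h=4 => slot 4
942: h=4, probe 4,5 => slot 5
310: h=2, probe 2,3 => slot 3
Table: [∅, ∅, 905, 310, 746, 942, ∅]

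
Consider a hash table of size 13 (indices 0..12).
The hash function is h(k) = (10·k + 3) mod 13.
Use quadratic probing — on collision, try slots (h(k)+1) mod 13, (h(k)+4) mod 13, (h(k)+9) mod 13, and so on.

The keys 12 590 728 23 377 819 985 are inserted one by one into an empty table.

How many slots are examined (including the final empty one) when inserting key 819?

3

12 hashes to 6; slot 6 is free => place at 6.
590 hashes to 1; slot 1 is free => place at 1.
728 hashes to 3; slot 3 is free => place at 3.
23 hashes to 12; slot 12 is free => place at 12.
377 hashes to 3; 3 taken => place at 4.
819 hashes to 3; 3,4 taken => place at 7.
985 hashes to 12; 12 taken => place at 0.
Table: [985, 590, -, 728, 377, -, 12, 819, -, -, -, -, 23]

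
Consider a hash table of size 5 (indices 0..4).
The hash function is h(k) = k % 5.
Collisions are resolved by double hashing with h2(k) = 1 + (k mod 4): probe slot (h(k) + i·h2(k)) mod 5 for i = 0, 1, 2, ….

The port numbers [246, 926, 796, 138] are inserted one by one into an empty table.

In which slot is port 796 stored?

2

Insert 246: h=1, slot 1 empty -> index 1.
Insert 926: h=1, h2=3, slot 1 occupied -> index 4.
Insert 796: h=1, h2=1, slot 1 occupied -> index 2.
Insert 138: h=3, slot 3 empty -> index 3.
Table: [—, 246, 796, 138, 926]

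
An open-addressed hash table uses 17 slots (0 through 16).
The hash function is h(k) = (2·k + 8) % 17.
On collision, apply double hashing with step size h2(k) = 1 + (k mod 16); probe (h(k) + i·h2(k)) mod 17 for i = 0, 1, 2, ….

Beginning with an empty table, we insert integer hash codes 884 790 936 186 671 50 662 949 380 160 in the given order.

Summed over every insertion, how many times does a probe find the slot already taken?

10

884 hashes to 8; slot 8 is free -> place at 8.
790 hashes to 7; slot 7 is free -> place at 7.
936 hashes to 10; slot 10 is free -> place at 10.
186 hashes to 6; slot 6 is free -> place at 6.
671 hashes to 7, h2=16; 7,6 taken -> place at 5.
50 hashes to 6, h2=3; 6 taken -> place at 9.
662 hashes to 6, h2=7; 6 taken -> place at 13.
949 hashes to 2; slot 2 is free -> place at 2.
380 hashes to 3; slot 3 is free -> place at 3.
160 hashes to 5, h2=1; 5,6,7,8,9,10 taken -> place at 11.
Table: [—, —, 949, 380, —, 671, 186, 790, 884, 50, 936, 160, —, 662, —, —, —]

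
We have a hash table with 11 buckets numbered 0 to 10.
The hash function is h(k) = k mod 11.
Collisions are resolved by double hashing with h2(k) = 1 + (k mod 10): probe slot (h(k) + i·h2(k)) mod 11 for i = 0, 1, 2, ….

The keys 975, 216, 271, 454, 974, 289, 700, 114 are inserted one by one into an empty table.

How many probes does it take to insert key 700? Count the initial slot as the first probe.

Insert 975: h=7, slot 7 empty → index 7.
Insert 216: h=7, h2=7, slot 7 occupied → index 3.
Insert 271: h=7, h2=2, slot 7 occupied → index 9.
Insert 454: h=3, h2=5, slot 3 occupied → index 8.
Insert 974: h=6, slot 6 empty → index 6.
Insert 289: h=3, h2=10, slot 3 occupied → index 2.
Insert 700: h=7, h2=1, slots 7,8,9 occupied → index 10.
Insert 114: h=4, slot 4 empty → index 4.
Table: [., ., 289, 216, 114, ., 974, 975, 454, 271, 700]

4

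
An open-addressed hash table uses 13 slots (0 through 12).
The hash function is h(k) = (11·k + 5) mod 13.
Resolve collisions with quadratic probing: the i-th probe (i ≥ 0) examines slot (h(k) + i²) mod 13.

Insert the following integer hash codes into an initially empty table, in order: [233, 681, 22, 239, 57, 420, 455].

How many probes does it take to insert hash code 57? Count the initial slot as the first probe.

3

Insert 233: h=7, slot 7 empty -> index 7.
Insert 681: h=8, slot 8 empty -> index 8.
Insert 22: h=0, slot 0 empty -> index 0.
Insert 239: h=8, slot 8 occupied -> index 9.
Insert 57: h=8, slots 8,9 occupied -> index 12.
Insert 420: h=10, slot 10 empty -> index 10.
Insert 455: h=5, slot 5 empty -> index 5.
Table: [22, ∅, ∅, ∅, ∅, 455, ∅, 233, 681, 239, 420, ∅, 57]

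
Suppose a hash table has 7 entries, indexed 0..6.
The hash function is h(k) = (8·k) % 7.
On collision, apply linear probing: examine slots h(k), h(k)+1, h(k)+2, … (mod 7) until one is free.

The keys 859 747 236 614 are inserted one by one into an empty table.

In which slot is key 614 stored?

1

859: h=5 => slot 5
747: h=5, probe 5,6 => slot 6
236: h=5, probe 5,6,0 => slot 0
614: h=5, probe 5,6,0,1 => slot 1
Table: [236, 614, —, —, —, 859, 747]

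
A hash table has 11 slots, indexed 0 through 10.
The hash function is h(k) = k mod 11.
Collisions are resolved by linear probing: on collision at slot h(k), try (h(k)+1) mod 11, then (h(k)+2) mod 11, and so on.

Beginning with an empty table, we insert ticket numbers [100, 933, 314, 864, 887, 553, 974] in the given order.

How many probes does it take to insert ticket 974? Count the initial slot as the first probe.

5

100 hashes to 1; slot 1 is free => place at 1.
933 hashes to 9; slot 9 is free => place at 9.
314 hashes to 6; slot 6 is free => place at 6.
864 hashes to 6; 6 taken => place at 7.
887 hashes to 7; 7 taken => place at 8.
553 hashes to 3; slot 3 is free => place at 3.
974 hashes to 6; 6,7,8,9 taken => place at 10.
Table: [., 100, ., 553, ., ., 314, 864, 887, 933, 974]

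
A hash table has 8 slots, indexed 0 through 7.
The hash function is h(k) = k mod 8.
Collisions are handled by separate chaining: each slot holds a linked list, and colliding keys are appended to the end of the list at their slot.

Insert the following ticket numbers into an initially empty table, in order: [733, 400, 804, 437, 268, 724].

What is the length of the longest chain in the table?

Insert 733: h=5, bucket 5 empty -> new chain.
Insert 400: h=0, bucket 0 empty -> new chain.
Insert 804: h=4, bucket 4 empty -> new chain.
Insert 437: h=5, bucket 5 nonempty -> append to chain.
Insert 268: h=4, bucket 4 nonempty -> append to chain.
Insert 724: h=4, bucket 4 nonempty -> append to chain.
Final buckets:
0: 400
1: ∅
2: ∅
3: ∅
4: 804 -> 268 -> 724
5: 733 -> 437
6: ∅
7: ∅

3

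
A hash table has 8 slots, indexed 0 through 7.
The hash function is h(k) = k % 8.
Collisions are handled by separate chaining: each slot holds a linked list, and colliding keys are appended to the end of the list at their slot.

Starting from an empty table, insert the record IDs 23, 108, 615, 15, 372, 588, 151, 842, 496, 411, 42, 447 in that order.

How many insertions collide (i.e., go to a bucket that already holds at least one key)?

7

23 -> bucket 7
108 -> bucket 4
615 -> bucket 7 (collision)
15 -> bucket 7 (collision)
372 -> bucket 4 (collision)
588 -> bucket 4 (collision)
151 -> bucket 7 (collision)
842 -> bucket 2
496 -> bucket 0
411 -> bucket 3
42 -> bucket 2 (collision)
447 -> bucket 7 (collision)
Final buckets:
0: 496
1: —
2: 842 -> 42
3: 411
4: 108 -> 372 -> 588
5: —
6: —
7: 23 -> 615 -> 15 -> 151 -> 447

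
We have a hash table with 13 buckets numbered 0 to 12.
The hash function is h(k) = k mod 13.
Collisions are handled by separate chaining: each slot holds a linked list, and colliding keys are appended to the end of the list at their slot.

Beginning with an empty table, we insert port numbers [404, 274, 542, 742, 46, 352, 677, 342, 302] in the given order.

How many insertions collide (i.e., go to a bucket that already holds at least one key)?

Insert 404: h=1, bucket 1 empty → new chain.
Insert 274: h=1, bucket 1 nonempty → append to chain.
Insert 542: h=9, bucket 9 empty → new chain.
Insert 742: h=1, bucket 1 nonempty → append to chain.
Insert 46: h=7, bucket 7 empty → new chain.
Insert 352: h=1, bucket 1 nonempty → append to chain.
Insert 677: h=1, bucket 1 nonempty → append to chain.
Insert 342: h=4, bucket 4 empty → new chain.
Insert 302: h=3, bucket 3 empty → new chain.
Final buckets:
0: —
1: 404 -> 274 -> 742 -> 352 -> 677
2: —
3: 302
4: 342
5: —
6: —
7: 46
8: —
9: 542
10: —
11: —
12: —

4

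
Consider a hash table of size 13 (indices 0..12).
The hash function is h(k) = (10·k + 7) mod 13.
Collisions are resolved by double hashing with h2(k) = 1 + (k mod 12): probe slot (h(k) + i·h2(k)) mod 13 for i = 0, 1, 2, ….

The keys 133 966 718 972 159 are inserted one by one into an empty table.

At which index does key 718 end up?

9

133: h=11 → slot 11
966: h=8 → slot 8
718: h=11, h2=11, probe 11,9 → slot 9
972: h=3 → slot 3
159: h=11, h2=4, probe 11,2 → slot 2
Table: [-, -, 159, 972, -, -, -, -, 966, 718, -, 133, -]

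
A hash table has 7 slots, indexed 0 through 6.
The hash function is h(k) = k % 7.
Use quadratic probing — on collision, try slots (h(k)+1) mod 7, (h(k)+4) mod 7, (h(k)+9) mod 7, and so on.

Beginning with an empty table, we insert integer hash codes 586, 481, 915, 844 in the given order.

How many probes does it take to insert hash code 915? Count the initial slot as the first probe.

Insert 586: h=5, slot 5 empty => index 5.
Insert 481: h=5, slot 5 occupied => index 6.
Insert 915: h=5, slots 5,6 occupied => index 2.
Insert 844: h=4, slot 4 empty => index 4.
Table: [-, -, 915, -, 844, 586, 481]

3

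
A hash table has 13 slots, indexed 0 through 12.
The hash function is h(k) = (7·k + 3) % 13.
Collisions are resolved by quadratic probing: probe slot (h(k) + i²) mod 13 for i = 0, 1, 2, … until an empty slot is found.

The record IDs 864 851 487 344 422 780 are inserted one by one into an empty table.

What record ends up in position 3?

780

864 hashes to 6; slot 6 is free => place at 6.
851 hashes to 6; 6 taken => place at 7.
487 hashes to 6; 6,7 taken => place at 10.
344 hashes to 6; 6,7,10 taken => place at 2.
422 hashes to 6; 6,7,10,2 taken => place at 9.
780 hashes to 3; slot 3 is free => place at 3.
Table: [∅, ∅, 344, 780, ∅, ∅, 864, 851, ∅, 422, 487, ∅, ∅]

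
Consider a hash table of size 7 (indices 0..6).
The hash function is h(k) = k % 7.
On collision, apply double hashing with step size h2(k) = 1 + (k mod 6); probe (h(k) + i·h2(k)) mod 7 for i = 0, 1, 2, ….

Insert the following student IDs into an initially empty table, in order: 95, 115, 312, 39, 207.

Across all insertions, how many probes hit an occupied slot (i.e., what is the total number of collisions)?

95: h=4 → slot 4
115: h=3 → slot 3
312: h=4, h2=1, probe 4,5 → slot 5
39: h=4, h2=4, probe 4,1 → slot 1
207: h=4, h2=4, probe 4,1,5,2 → slot 2
Table: [∅, 39, 207, 115, 95, 312, ∅]

5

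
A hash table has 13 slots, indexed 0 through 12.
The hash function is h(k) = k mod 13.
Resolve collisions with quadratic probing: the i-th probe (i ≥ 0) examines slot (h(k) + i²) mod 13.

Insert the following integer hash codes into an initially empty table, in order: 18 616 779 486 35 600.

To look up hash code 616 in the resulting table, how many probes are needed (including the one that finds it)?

2

18: h=5 → slot 5
616: h=5, probe 5,6 → slot 6
779: h=12 → slot 12
486: h=5, probe 5,6,9 → slot 9
35: h=9, probe 9,10 → slot 10
600: h=2 → slot 2
Table: [-, -, 600, -, -, 18, 616, -, -, 486, 35, -, 779]
Lookup 616: h=5, probe 5,6 → found at 6.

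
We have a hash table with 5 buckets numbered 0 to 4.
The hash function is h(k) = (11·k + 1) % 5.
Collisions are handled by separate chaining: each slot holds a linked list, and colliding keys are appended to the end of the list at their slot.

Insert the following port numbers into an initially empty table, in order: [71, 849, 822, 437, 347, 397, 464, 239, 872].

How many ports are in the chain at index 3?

5

Insert 71: h=2, bucket 2 empty → new chain.
Insert 849: h=0, bucket 0 empty → new chain.
Insert 822: h=3, bucket 3 empty → new chain.
Insert 437: h=3, bucket 3 nonempty → append to chain.
Insert 347: h=3, bucket 3 nonempty → append to chain.
Insert 397: h=3, bucket 3 nonempty → append to chain.
Insert 464: h=0, bucket 0 nonempty → append to chain.
Insert 239: h=0, bucket 0 nonempty → append to chain.
Insert 872: h=3, bucket 3 nonempty → append to chain.
Final buckets:
0: 849 -> 464 -> 239
1: .
2: 71
3: 822 -> 437 -> 347 -> 397 -> 872
4: .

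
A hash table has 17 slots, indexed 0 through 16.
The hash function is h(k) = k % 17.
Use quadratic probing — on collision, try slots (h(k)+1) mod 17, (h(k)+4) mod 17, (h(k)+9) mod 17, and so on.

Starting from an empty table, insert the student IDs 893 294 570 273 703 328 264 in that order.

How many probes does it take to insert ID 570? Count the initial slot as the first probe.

2

Insert 893: h=9, slot 9 empty => index 9.
Insert 294: h=5, slot 5 empty => index 5.
Insert 570: h=9, slot 9 occupied => index 10.
Insert 273: h=1, slot 1 empty => index 1.
Insert 703: h=6, slot 6 empty => index 6.
Insert 328: h=5, slots 5,6,9 occupied => index 14.
Insert 264: h=9, slots 9,10 occupied => index 13.
Table: [—, 273, —, —, —, 294, 703, —, —, 893, 570, —, —, 264, 328, —, —]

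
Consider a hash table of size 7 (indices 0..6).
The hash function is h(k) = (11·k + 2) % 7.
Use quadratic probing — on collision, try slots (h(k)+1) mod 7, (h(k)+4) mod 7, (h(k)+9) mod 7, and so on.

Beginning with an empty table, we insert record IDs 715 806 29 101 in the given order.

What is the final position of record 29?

715 hashes to 6; slot 6 is free → place at 6.
806 hashes to 6; 6 taken → place at 0.
29 hashes to 6; 6,0 taken → place at 3.
101 hashes to 0; 0 taken → place at 1.
Table: [806, 101, ., 29, ., ., 715]

3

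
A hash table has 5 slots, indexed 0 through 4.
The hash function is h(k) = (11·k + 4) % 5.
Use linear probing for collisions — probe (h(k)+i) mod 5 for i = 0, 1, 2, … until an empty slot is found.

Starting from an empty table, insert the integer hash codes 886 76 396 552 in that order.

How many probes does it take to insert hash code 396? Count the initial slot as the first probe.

886: h=0 -> slot 0
76: h=0, probe 0,1 -> slot 1
396: h=0, probe 0,1,2 -> slot 2
552: h=1, probe 1,2,3 -> slot 3
Table: [886, 76, 396, 552, —]

3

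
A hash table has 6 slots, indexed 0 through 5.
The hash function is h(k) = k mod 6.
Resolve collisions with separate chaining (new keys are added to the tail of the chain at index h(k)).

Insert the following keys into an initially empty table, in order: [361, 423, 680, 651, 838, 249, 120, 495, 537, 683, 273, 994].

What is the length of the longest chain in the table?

Insert 361: h=1, bucket 1 empty -> new chain.
Insert 423: h=3, bucket 3 empty -> new chain.
Insert 680: h=2, bucket 2 empty -> new chain.
Insert 651: h=3, bucket 3 nonempty -> append to chain.
Insert 838: h=4, bucket 4 empty -> new chain.
Insert 249: h=3, bucket 3 nonempty -> append to chain.
Insert 120: h=0, bucket 0 empty -> new chain.
Insert 495: h=3, bucket 3 nonempty -> append to chain.
Insert 537: h=3, bucket 3 nonempty -> append to chain.
Insert 683: h=5, bucket 5 empty -> new chain.
Insert 273: h=3, bucket 3 nonempty -> append to chain.
Insert 994: h=4, bucket 4 nonempty -> append to chain.
Final buckets:
0: 120
1: 361
2: 680
3: 423 -> 651 -> 249 -> 495 -> 537 -> 273
4: 838 -> 994
5: 683

6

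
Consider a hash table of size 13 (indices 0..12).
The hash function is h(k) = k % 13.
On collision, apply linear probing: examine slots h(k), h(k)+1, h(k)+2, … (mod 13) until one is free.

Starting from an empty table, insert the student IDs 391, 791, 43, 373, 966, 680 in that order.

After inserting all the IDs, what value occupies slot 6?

391 hashes to 1; slot 1 is free => place at 1.
791 hashes to 11; slot 11 is free => place at 11.
43 hashes to 4; slot 4 is free => place at 4.
373 hashes to 9; slot 9 is free => place at 9.
966 hashes to 4; 4 taken => place at 5.
680 hashes to 4; 4,5 taken => place at 6.
Table: [-, 391, -, -, 43, 966, 680, -, -, 373, -, 791, -]

680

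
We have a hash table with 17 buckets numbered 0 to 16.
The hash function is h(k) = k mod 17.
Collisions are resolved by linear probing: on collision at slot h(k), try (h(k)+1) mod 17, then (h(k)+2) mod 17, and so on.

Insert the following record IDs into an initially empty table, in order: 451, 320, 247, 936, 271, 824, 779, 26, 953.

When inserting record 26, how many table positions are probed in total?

3

451 hashes to 9; slot 9 is free → place at 9.
320 hashes to 14; slot 14 is free → place at 14.
247 hashes to 9; 9 taken → place at 10.
936 hashes to 1; slot 1 is free → place at 1.
271 hashes to 16; slot 16 is free → place at 16.
824 hashes to 8; slot 8 is free → place at 8.
779 hashes to 14; 14 taken → place at 15.
26 hashes to 9; 9,10 taken → place at 11.
953 hashes to 1; 1 taken → place at 2.
Table: [—, 936, 953, —, —, —, —, —, 824, 451, 247, 26, —, —, 320, 779, 271]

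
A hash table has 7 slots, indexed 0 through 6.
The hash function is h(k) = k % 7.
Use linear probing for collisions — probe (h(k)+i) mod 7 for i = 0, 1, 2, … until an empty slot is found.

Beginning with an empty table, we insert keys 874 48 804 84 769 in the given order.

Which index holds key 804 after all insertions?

874 hashes to 6; slot 6 is free -> place at 6.
48 hashes to 6; 6 taken -> place at 0.
804 hashes to 6; 6,0 taken -> place at 1.
84 hashes to 0; 0,1 taken -> place at 2.
769 hashes to 6; 6,0,1,2 taken -> place at 3.
Table: [48, 804, 84, 769, —, —, 874]

1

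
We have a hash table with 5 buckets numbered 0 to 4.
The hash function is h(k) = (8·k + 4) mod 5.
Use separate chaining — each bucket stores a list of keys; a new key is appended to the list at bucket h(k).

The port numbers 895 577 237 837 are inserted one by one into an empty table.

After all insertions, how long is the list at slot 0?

3

Insert 895: h=4, bucket 4 empty -> new chain.
Insert 577: h=0, bucket 0 empty -> new chain.
Insert 237: h=0, bucket 0 nonempty -> append to chain.
Insert 837: h=0, bucket 0 nonempty -> append to chain.
Final buckets:
0: 577 -> 237 -> 837
1: —
2: —
3: —
4: 895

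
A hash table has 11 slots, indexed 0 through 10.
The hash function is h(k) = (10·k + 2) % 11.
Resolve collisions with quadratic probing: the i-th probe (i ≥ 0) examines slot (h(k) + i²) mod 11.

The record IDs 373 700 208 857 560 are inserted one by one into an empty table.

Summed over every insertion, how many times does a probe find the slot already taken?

Insert 373: h=3, slot 3 empty => index 3.
Insert 700: h=6, slot 6 empty => index 6.
Insert 208: h=3, slot 3 occupied => index 4.
Insert 857: h=3, slots 3,4 occupied => index 7.
Insert 560: h=3, slots 3,4,7 occupied => index 1.
Table: [., 560, ., 373, 208, ., 700, 857, ., ., .]

6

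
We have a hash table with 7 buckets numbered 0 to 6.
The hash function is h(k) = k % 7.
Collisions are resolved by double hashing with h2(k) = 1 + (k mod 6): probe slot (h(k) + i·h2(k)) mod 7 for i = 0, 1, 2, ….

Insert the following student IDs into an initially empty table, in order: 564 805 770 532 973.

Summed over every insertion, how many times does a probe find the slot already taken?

3

564 hashes to 4; slot 4 is free -> place at 4.
805 hashes to 0; slot 0 is free -> place at 0.
770 hashes to 0, h2=3; 0 taken -> place at 3.
532 hashes to 0, h2=5; 0 taken -> place at 5.
973 hashes to 0, h2=2; 0 taken -> place at 2.
Table: [805, —, 973, 770, 564, 532, —]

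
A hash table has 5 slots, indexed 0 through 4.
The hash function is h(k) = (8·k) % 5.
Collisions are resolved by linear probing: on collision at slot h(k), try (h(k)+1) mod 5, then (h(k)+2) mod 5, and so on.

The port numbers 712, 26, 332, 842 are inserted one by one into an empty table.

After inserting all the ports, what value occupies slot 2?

332

712: h=1 → slot 1
26: h=3 → slot 3
332: h=1, probe 1,2 → slot 2
842: h=1, probe 1,2,3,4 → slot 4
Table: [—, 712, 332, 26, 842]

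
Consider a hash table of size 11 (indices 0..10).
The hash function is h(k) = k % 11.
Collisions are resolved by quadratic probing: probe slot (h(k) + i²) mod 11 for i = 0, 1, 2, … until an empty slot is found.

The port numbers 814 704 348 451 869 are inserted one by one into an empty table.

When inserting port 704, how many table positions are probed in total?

Insert 814: h=0, slot 0 empty -> index 0.
Insert 704: h=0, slot 0 occupied -> index 1.
Insert 348: h=7, slot 7 empty -> index 7.
Insert 451: h=0, slots 0,1 occupied -> index 4.
Insert 869: h=0, slots 0,1,4 occupied -> index 9.
Table: [814, 704, ∅, ∅, 451, ∅, ∅, 348, ∅, 869, ∅]

2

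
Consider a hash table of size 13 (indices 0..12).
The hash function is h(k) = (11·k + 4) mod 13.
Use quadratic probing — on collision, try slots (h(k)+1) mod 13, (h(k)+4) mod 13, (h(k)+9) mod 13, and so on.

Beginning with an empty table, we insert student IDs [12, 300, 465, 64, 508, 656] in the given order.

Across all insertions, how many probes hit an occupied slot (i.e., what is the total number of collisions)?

12: h=6 -> slot 6
300: h=2 -> slot 2
465: h=10 -> slot 10
64: h=6, probe 6,7 -> slot 7
508: h=2, probe 2,3 -> slot 3
656: h=5 -> slot 5
Table: [∅, ∅, 300, 508, ∅, 656, 12, 64, ∅, ∅, 465, ∅, ∅]

2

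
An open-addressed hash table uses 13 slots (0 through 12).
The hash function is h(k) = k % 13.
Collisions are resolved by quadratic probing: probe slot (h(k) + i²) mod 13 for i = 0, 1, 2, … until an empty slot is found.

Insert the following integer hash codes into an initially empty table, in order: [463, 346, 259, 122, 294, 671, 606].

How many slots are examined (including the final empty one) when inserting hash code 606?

6

Insert 463: h=8, slot 8 empty -> index 8.
Insert 346: h=8, slot 8 occupied -> index 9.
Insert 259: h=12, slot 12 empty -> index 12.
Insert 122: h=5, slot 5 empty -> index 5.
Insert 294: h=8, slots 8,9,12 occupied -> index 4.
Insert 671: h=8, slots 8,9,12,4 occupied -> index 11.
Insert 606: h=8, slots 8,9,12,4,11 occupied -> index 7.
Table: [., ., ., ., 294, 122, ., 606, 463, 346, ., 671, 259]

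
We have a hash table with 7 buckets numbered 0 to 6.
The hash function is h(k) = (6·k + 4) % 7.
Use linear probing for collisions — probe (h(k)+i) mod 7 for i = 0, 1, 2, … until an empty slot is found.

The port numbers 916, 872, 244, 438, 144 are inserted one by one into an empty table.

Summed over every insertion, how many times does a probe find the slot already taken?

916 hashes to 5; slot 5 is free => place at 5.
872 hashes to 0; slot 0 is free => place at 0.
244 hashes to 5; 5 taken => place at 6.
438 hashes to 0; 0 taken => place at 1.
144 hashes to 0; 0,1 taken => place at 2.
Table: [872, 438, 144, _, _, 916, 244]

4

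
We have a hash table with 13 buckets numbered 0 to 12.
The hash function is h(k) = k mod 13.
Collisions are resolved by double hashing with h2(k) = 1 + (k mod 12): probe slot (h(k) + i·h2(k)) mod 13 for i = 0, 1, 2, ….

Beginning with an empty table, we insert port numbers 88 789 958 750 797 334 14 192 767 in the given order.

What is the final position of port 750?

3

Insert 88: h=10, slot 10 empty → index 10.
Insert 789: h=9, slot 9 empty → index 9.
Insert 958: h=9, h2=11, slot 9 occupied → index 7.
Insert 750: h=9, h2=7, slot 9 occupied → index 3.
Insert 797: h=4, slot 4 empty → index 4.
Insert 334: h=9, h2=11, slots 9,7 occupied → index 5.
Insert 14: h=1, slot 1 empty → index 1.
Insert 192: h=10, h2=1, slot 10 occupied → index 11.
Insert 767: h=0, slot 0 empty → index 0.
Table: [767, 14, _, 750, 797, 334, _, 958, _, 789, 88, 192, _]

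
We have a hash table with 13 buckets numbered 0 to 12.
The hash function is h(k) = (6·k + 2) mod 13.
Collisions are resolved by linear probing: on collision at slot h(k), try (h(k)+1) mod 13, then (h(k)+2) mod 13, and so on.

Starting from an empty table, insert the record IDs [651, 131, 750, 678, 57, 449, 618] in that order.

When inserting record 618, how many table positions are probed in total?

3

651: h=8 => slot 8
131: h=8, probe 8,9 => slot 9
750: h=4 => slot 4
678: h=1 => slot 1
57: h=6 => slot 6
449: h=5 => slot 5
618: h=5, probe 5,6,7 => slot 7
Table: [∅, 678, ∅, ∅, 750, 449, 57, 618, 651, 131, ∅, ∅, ∅]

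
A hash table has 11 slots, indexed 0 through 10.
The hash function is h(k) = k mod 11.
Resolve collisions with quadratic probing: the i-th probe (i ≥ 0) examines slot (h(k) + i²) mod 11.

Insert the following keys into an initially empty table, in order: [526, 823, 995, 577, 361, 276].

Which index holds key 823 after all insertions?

10

526: h=9 → slot 9
823: h=9, probe 9,10 → slot 10
995: h=5 → slot 5
577: h=5, probe 5,6 → slot 6
361: h=9, probe 9,10,2 → slot 2
276: h=1 → slot 1
Table: [—, 276, 361, —, —, 995, 577, —, —, 526, 823]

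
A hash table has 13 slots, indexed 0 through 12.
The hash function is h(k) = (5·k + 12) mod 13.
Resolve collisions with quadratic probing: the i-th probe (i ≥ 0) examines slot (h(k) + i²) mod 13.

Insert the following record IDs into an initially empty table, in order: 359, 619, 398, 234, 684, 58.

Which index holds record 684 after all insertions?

9

359: h=0 → slot 0
619: h=0, probe 0,1 → slot 1
398: h=0, probe 0,1,4 → slot 4
234: h=12 → slot 12
684: h=0, probe 0,1,4,9 → slot 9
58: h=3 → slot 3
Table: [359, 619, -, 58, 398, -, -, -, -, 684, -, -, 234]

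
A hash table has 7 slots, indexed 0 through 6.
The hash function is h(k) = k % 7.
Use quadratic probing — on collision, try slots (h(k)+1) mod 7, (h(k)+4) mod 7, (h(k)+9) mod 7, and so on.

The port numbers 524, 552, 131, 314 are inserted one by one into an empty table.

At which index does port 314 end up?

Insert 524: h=6, slot 6 empty -> index 6.
Insert 552: h=6, slot 6 occupied -> index 0.
Insert 131: h=5, slot 5 empty -> index 5.
Insert 314: h=6, slots 6,0 occupied -> index 3.
Table: [552, ∅, ∅, 314, ∅, 131, 524]

3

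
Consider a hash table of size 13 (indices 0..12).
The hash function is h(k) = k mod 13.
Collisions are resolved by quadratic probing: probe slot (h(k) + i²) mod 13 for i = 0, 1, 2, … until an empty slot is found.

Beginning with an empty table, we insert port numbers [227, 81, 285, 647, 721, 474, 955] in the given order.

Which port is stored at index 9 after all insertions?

955

227 hashes to 6; slot 6 is free => place at 6.
81 hashes to 3; slot 3 is free => place at 3.
285 hashes to 12; slot 12 is free => place at 12.
647 hashes to 10; slot 10 is free => place at 10.
721 hashes to 6; 6 taken => place at 7.
474 hashes to 6; 6,7,10 taken => place at 2.
955 hashes to 6; 6,7,10,2 taken => place at 9.
Table: [-, -, 474, 81, -, -, 227, 721, -, 955, 647, -, 285]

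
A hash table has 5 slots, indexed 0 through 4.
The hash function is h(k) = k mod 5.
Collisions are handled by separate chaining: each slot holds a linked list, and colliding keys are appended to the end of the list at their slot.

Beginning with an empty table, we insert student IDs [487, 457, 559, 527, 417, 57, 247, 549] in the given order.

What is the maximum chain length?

6

487 -> bucket 2
457 -> bucket 2 (collision)
559 -> bucket 4
527 -> bucket 2 (collision)
417 -> bucket 2 (collision)
57 -> bucket 2 (collision)
247 -> bucket 2 (collision)
549 -> bucket 4 (collision)
Final buckets:
0: -
1: -
2: 487 -> 457 -> 527 -> 417 -> 57 -> 247
3: -
4: 559 -> 549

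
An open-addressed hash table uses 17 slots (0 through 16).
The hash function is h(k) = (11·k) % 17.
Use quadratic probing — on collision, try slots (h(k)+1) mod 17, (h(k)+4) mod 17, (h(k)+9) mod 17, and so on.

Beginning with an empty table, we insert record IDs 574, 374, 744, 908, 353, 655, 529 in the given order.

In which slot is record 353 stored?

574 hashes to 7; slot 7 is free => place at 7.
374 hashes to 0; slot 0 is free => place at 0.
744 hashes to 7; 7 taken => place at 8.
908 hashes to 9; slot 9 is free => place at 9.
353 hashes to 7; 7,8 taken => place at 11.
655 hashes to 14; slot 14 is free => place at 14.
529 hashes to 5; slot 5 is free => place at 5.
Table: [374, _, _, _, _, 529, _, 574, 744, 908, _, 353, _, _, 655, _, _]

11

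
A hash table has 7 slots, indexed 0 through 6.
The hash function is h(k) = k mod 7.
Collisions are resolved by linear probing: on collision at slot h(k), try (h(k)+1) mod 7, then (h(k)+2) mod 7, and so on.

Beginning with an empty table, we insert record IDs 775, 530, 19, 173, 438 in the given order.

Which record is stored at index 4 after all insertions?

438

Insert 775: h=5, slot 5 empty => index 5.
Insert 530: h=5, slot 5 occupied => index 6.
Insert 19: h=5, slots 5,6 occupied => index 0.
Insert 173: h=5, slots 5,6,0 occupied => index 1.
Insert 438: h=4, slot 4 empty => index 4.
Table: [19, 173, -, -, 438, 775, 530]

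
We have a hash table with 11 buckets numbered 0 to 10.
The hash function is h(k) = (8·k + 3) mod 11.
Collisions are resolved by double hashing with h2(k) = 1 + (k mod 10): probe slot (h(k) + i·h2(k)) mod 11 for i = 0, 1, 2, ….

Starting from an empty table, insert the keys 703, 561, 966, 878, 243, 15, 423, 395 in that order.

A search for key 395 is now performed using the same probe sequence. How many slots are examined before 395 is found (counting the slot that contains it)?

2

703 hashes to 6; slot 6 is free -> place at 6.
561 hashes to 3; slot 3 is free -> place at 3.
966 hashes to 9; slot 9 is free -> place at 9.
878 hashes to 9, h2=9; 9 taken -> place at 7.
243 hashes to 0; slot 0 is free -> place at 0.
15 hashes to 2; slot 2 is free -> place at 2.
423 hashes to 10; slot 10 is free -> place at 10.
395 hashes to 6, h2=6; 6 taken -> place at 1.
Table: [243, 395, 15, 561, —, —, 703, 878, —, 966, 423]
Lookup 395: h=6, h2=6, probe 6,1 → found at 1.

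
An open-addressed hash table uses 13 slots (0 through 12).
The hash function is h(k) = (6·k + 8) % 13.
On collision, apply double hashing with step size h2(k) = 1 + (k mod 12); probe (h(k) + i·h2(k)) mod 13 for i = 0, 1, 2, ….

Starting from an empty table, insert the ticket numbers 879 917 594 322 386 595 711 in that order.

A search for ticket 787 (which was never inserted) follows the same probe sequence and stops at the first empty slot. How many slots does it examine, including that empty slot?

879 hashes to 4; slot 4 is free → place at 4.
917 hashes to 11; slot 11 is free → place at 11.
594 hashes to 10; slot 10 is free → place at 10.
322 hashes to 3; slot 3 is free → place at 3.
386 hashes to 10, h2=3; 10 taken → place at 0.
595 hashes to 3, h2=8; 3,11 taken → place at 6.
711 hashes to 10, h2=4; 10 taken → place at 1.
Table: [386, 711, ∅, 322, 879, ∅, 595, ∅, ∅, ∅, 594, 917, ∅]
Lookup 787: h=11, h2=8, probe 11,6,1,9 → slot 9 empty, not found.

4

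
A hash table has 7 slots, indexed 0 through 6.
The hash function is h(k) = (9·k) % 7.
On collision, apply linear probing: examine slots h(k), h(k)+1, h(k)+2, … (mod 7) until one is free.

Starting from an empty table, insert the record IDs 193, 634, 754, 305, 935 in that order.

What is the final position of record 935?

5

193: h=1 → slot 1
634: h=1, probe 1,2 → slot 2
754: h=3 → slot 3
305: h=1, probe 1,2,3,4 → slot 4
935: h=1, probe 1,2,3,4,5 → slot 5
Table: [—, 193, 634, 754, 305, 935, —]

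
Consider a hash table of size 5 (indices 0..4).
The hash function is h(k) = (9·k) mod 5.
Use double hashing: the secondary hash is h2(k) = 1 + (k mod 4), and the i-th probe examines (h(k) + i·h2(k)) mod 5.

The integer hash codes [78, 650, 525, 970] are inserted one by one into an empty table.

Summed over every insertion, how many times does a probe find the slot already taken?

3

Insert 78: h=2, slot 2 empty => index 2.
Insert 650: h=0, slot 0 empty => index 0.
Insert 525: h=0, h2=2, slots 0,2 occupied => index 4.
Insert 970: h=0, h2=3, slot 0 occupied => index 3.
Table: [650, _, 78, 970, 525]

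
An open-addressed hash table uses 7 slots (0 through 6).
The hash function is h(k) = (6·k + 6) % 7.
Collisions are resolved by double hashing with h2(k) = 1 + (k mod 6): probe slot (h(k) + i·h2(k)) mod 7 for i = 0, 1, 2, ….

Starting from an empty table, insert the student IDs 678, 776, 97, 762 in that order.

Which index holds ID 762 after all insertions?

Insert 678: h=0, slot 0 empty → index 0.
Insert 776: h=0, h2=3, slot 0 occupied → index 3.
Insert 97: h=0, h2=2, slot 0 occupied → index 2.
Insert 762: h=0, h2=1, slot 0 occupied → index 1.
Table: [678, 762, 97, 776, -, -, -]

1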